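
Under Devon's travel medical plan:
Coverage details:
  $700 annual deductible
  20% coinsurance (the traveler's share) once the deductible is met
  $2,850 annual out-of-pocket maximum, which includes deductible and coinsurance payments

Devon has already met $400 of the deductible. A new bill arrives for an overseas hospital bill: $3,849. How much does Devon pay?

Remaining deductible: $700 − $400 = $300.
That leaves $3,849 − $300 = $3,549 for coinsurance.
Traveler's 20% share of $3,549 is $709.80.
That puts the traveler's cost at $300 + $709.80 = $1,009.80 before any cap.
Cumulative spending $400 + $1,009.80 = $1,409.80 stays under the $2,850 maximum.

$1,009.80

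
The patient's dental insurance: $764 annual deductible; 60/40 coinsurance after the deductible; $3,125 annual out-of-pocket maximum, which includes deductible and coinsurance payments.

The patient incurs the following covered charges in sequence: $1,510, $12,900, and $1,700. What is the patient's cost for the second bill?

$2,062.60

Claim 1 — $1,510: $764 finishes the deductible; $746 goes to coinsurance; patient's 40% is $298.40. Cost to patient: $1,062.40. OOP to date $1,062.40.
Claim 2 — $12,900: deductible already satisfied, so patient's share is 40% × $12,900 = $5,160. Adding that to $1,062.40 gives $6,222.40, past the $3,125 cap; patient pays only $3,125 − $1,062.40 = $2,062.60.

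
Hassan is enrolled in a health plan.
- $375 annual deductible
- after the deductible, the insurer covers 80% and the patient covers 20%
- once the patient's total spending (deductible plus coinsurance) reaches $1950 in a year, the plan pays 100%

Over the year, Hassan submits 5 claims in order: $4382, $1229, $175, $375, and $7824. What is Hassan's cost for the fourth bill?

Claim 1 ($4382): $375 to deductible, leaving $4007; coinsurance $4007 × 20% = $801.40. Patient owes $1176.40 (running OOP $1176.40).
Claim 2 ($1229): deductible met; 20% of $1229 = $245.80. Patient pays $245.80; OOP now $1422.20.
Claim 3 ($175): deductible met; 20% of $175 = $35. Patient pays $35; OOP now $1457.20.
Claim 4 ($375): deductible met; 20% of $375 = $75. Patient owes $75 (running OOP $1532.20).

$75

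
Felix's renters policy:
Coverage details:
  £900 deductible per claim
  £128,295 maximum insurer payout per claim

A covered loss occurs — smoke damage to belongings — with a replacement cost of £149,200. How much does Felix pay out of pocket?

£20,905

Less the £900 deductible: £149,200 − £900 = £148,300.
Since £148,300 > £128,295, the payout is capped at £128,295.
Tenant's share is the uncovered remainder: £149,200 − £128,295 = £20,905.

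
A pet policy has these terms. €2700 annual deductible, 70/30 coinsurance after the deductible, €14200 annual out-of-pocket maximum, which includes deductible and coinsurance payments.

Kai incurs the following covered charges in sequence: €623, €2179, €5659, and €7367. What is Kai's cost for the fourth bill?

Bill 1, €623: all of it applies to the deductible. Cost to owner: €623. OOP to date €623.
Bill 2, €2179: deductible takes €2077, €102 remains; 30% of €102 = €30.60. Cost to owner: €2107.60. OOP to date €2730.60.
Bill 3, €5659: 30% coinsurance on €5659 = €1697.70. Owner pays €1697.70; OOP now €4428.30.
Bill 4, €7367: deductible met; 30% of €7367 = €2210.10. Owner pays €2210.10; OOP now €6638.40.

€2210.10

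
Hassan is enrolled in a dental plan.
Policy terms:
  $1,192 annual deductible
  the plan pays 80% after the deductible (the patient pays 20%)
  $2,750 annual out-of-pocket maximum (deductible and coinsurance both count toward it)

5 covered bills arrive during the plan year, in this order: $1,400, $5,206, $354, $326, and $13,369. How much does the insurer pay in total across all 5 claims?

Claim 1 ($1,400): deductible takes $1,192, $208 remains; coinsurance $208 × 20% = $41.60. Patient owes $1,233.60 (running OOP $1,233.60). Plan pays $1,400 − $1,233.60 = $166.40.
Claim 2 ($5,206): deductible met; 20% of $5,206 = $1,041.20. Patient pays $1,041.20; OOP now $2,274.80. Plan pays $5,206 − $1,041.20 = $4,164.80.
Claim 3 ($354): deductible already satisfied, so patient's share is 20% × $354 = $70.80. Patient owes $70.80 (running OOP $2,345.60). Insurer: $354 − $70.80 = $283.20.
Claim 4 ($326): deductible already satisfied, so patient's share is 20% × $326 = $65.20. Cost to patient: $65.20. OOP to date $2,410.80. Insurer: $326 − $65.20 = $260.80.
Claim 5 ($13,369): deductible already satisfied, so patient's share is 20% × $13,369 = $2,673.80. Adding that to $2,410.80 gives $5,084.60, past the $2,750 cap; patient pays only $2,750 − $2,410.80 = $339.20. Plan pays $13,369 − $339.20 = $13,029.80.
Insurer total = bills − patient's total = $20,655 − $2,750 = $17,905.

$17,905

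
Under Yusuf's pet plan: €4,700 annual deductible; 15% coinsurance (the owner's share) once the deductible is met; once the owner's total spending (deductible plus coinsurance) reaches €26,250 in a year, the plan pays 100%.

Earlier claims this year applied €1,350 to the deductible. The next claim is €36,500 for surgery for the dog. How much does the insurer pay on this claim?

€1,350 of the €4,700 deductible is already met, leaving €3,350.
The remaining €33,150 (= €36,500 − €3,350) moves to coinsurance.
Owner's 15% share of €33,150 is €4,972.50.
That puts the owner's cost at €3,350 + €4,972.50 = €8,322.50 before any cap.
Total out-of-pocket so far would be €1,350 + €8,322.50 = €9,672.50, below the €26,250 cap — no reduction.
The plan picks up €36,500 − €8,322.50 = €28,177.50.

€28,177.50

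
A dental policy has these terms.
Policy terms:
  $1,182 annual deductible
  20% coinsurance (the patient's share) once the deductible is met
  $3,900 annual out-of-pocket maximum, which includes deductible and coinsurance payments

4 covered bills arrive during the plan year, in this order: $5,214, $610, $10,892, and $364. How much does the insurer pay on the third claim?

$9,102.40

Claim 1 — $5,214: $1,182 to deductible, leaving $4,032; 20% of $4,032 = $806.40. Patient pays $1,988.40; OOP now $1,988.40. Insurer: $5,214 − $1,988.40 = $3,225.60.
Claim 2 — $610: deductible met; 20% of $610 = $122. Patient owes $122 (running OOP $2,110.40). Plan pays $610 − $122 = $488.
Claim 3 — $10,892: deductible met; 20% of $10,892 = $2,178.40. That would push OOP to $4,288.80, over the $3,900 cap, so patient pays $3,900 − $2,110.40 = $1,789.60. Insurer: $10,892 − $1,789.60 = $9,102.40.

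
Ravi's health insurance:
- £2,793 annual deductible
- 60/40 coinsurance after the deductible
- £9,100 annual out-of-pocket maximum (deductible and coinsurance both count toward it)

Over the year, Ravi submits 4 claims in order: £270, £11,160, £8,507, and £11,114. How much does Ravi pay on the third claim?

£2,852.20

Claim 1 — £270: fully absorbed by the deductible. Cost to patient: £270. OOP to date £270.
Claim 2 — £11,160: £2,523 finishes the deductible; £8,637 goes to coinsurance; 40% of £8,637 = £3,454.80. Cost to patient: £5,977.80. OOP to date £6,247.80.
Claim 3 — £8,507: deductible already satisfied, so patient's share is 40% × £8,507 = £3,402.80. Adding that to £6,247.80 gives £9,650.60, past the £9,100 cap; patient pays only £9,100 − £6,247.80 = £2,852.20.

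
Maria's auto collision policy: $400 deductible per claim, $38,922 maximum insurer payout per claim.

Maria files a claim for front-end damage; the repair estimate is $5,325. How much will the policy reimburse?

Less the $400 deductible: $5,325 − $400 = $4,925.
$4,925 ≤ $38,922, so the limit doesn't bind; insurer pays $4,925.

$4,925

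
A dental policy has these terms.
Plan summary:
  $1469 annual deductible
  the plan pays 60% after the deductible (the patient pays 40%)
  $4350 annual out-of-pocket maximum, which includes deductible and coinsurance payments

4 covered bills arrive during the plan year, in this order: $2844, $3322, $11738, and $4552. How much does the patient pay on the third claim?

#1 ($2844): $1469 finishes the deductible; $1375 goes to coinsurance; patient's 40% is $550. Patient owes $2019 (running OOP $2019).
#2 ($3322): deductible already satisfied, so patient's share is 40% × $3322 = $1328.80. Patient pays $1328.80; OOP now $3347.80.
#3 ($11738): deductible already satisfied, so patient's share is 40% × $11738 = $4695.20. That would push OOP to $8043, over the $4350 cap, so patient pays $4350 − $3347.80 = $1002.20.

$1002.20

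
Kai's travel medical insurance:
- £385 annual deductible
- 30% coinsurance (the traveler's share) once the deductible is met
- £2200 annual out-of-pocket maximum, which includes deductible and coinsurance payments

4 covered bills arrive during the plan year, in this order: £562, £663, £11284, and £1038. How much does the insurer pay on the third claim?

£9721

Bill 1, £562: £385 finishes the deductible; £177 goes to coinsurance; 30% of £177 = £53.10. Traveler pays £438.10; OOP now £438.10. Insurer: £562 − £438.10 = £123.90.
Bill 2, £663: deductible already satisfied, so traveler's share is 30% × £663 = £198.90. Traveler pays £198.90; OOP now £637. Plan pays £663 − £198.90 = £464.10.
Bill 3, £11284: deductible already satisfied, so traveler's share is 30% × £11284 = £3385.20. Adding that to £637 gives £4022.20, past the £2200 cap; traveler pays only £2200 − £637 = £1563. Plan pays £11284 − £1563 = £9721.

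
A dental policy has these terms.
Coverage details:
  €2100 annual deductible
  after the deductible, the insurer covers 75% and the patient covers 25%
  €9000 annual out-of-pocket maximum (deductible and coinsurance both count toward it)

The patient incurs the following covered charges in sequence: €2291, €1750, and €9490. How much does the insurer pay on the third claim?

#1 (€2291): €2100 to deductible, leaving €191; patient's 25% is €47.75. Patient pays €2147.75; OOP now €2147.75. Plan pays €2291 − €2147.75 = €143.25.
#2 (€1750): deductible met; 25% of €1750 = €437.50. Patient owes €437.50 (running OOP €2585.25). Insurer: €1750 − €437.50 = €1312.50.
#3 (€9490): 25% coinsurance on €9490 = €2372.50. Patient pays €2372.50; OOP now €4957.75. Insurer: €9490 − €2372.50 = €7117.50.

€7117.50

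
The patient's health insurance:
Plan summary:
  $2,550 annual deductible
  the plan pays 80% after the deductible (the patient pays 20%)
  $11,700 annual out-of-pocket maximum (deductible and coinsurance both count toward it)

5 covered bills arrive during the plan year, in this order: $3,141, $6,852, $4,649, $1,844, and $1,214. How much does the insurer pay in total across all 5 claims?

$12,120

#1 ($3,141): deductible takes $2,550, $591 remains; coinsurance $591 × 20% = $118.20. Cost to patient: $2,668.20. OOP to date $2,668.20. Plan pays $3,141 − $2,668.20 = $472.80.
#2 ($6,852): deductible met; 20% of $6,852 = $1,370.40. Patient owes $1,370.40 (running OOP $4,038.60). Plan pays $6,852 − $1,370.40 = $5,481.60.
#3 ($4,649): deductible already satisfied, so patient's share is 20% × $4,649 = $929.80. Cost to patient: $929.80. OOP to date $4,968.40. Plan pays $4,649 − $929.80 = $3,719.20.
#4 ($1,844): deductible already satisfied, so patient's share is 20% × $1,844 = $368.80. Patient owes $368.80 (running OOP $5,337.20). Insurer: $1,844 − $368.80 = $1,475.20.
#5 ($1,214): deductible met; 20% of $1,214 = $242.80. Cost to patient: $242.80. OOP to date $5,580. Insurer: $1,214 − $242.80 = $971.20.
Insurer total = bills − patient's total = $17,700 − $5,580 = $12,120.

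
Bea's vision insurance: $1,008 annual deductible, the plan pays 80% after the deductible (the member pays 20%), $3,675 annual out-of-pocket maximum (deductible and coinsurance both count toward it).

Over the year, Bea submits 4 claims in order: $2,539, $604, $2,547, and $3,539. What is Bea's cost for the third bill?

Bill 1, $2,539: deductible takes $1,008, $1,531 remains; coinsurance $1,531 × 20% = $306.20. Member pays $1,314.20; OOP now $1,314.20.
Bill 2, $604: deductible already satisfied, so member's share is 20% × $604 = $120.80. Member owes $120.80 (running OOP $1,435).
Bill 3, $2,547: 20% coinsurance on $2,547 = $509.40. Member pays $509.40; OOP now $1,944.40.

$509.40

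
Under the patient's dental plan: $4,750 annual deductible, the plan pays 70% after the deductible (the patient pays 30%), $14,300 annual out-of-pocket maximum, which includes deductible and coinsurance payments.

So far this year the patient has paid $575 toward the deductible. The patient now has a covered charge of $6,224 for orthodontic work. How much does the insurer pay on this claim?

Remaining deductible: $4,750 − $575 = $4,175.
The remaining $2,049 (= $6,224 − $4,175) moves to coinsurance.
30% of $2,049 = $614.70 falls to the patient.
Patient responsibility before any cap: $4,175 + $614.70 = $4,789.70.
Year-to-date out-of-pocket becomes $575 + $4,789.70 = $5,364.70, still under the $14,300 maximum, so no cap applies.
The plan picks up $6,224 − $4,789.70 = $1,434.30.

$1,434.30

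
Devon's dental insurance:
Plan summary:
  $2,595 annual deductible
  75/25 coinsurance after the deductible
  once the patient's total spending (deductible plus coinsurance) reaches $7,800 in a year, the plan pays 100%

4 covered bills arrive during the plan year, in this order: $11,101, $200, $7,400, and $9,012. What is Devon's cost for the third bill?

$1,850

Bill 1, $11,101: deductible takes $2,595, $8,506 remains; patient's 25% is $2,126.50. Cost to patient: $4,721.50. OOP to date $4,721.50.
Bill 2, $200: deductible met; 25% of $200 = $50. Cost to patient: $50. OOP to date $4,771.50.
Bill 3, $7,400: 25% coinsurance on $7,400 = $1,850. Cost to patient: $1,850. OOP to date $6,621.50.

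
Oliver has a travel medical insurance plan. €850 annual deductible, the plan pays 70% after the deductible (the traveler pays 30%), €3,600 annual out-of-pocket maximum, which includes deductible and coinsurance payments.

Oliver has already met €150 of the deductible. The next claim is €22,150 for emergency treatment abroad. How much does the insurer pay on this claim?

Remaining deductible: €850 − €150 = €700.
After the €700 deductible portion, €22,150 − €700 = €21,450 is subject to coinsurance.
Traveler's 30% share of €21,450 is €6,435.
Traveler responsibility before any cap: €700 + €6,435 = €7,135.
That would bring total out-of-pocket to €7,285, past the €3,600 cap. The traveler is capped at €3,600 − €150 = €3,450 on this claim.
The insurer covers the remainder: €22,150 − €3,450 = €18,700.

€18,700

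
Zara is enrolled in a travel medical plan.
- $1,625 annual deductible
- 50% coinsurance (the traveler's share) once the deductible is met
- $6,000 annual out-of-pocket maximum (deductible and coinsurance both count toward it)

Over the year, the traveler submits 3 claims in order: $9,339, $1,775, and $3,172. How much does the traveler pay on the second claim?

$518

#1 ($9,339): $1,625 to deductible, leaving $7,714; 50% of $7,714 = $3,857. Traveler owes $5,482 (running OOP $5,482).
#2 ($1,775): deductible already satisfied, so traveler's share is 50% × $1,775 = $887.50. Adding that to $5,482 gives $6,369.50, past the $6,000 cap; traveler pays only $6,000 − $5,482 = $518.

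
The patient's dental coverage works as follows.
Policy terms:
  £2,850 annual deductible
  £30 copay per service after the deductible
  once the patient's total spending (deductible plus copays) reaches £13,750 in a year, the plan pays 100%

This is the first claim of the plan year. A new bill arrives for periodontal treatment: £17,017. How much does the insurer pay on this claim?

£14,137

Deductible not yet touched, so the first £2,850 of the bill goes to the deductible.
That leaves £17,017 − £2,850 = £14,167 for the copay.
Copay on this service: £30.
So the patient owes £2,850 + £30 = £2,880 before any cap.
Year-to-date out-of-pocket becomes £0 + £2,880 = £2,880, still under the £13,750 maximum, so no cap applies.
The plan picks up £17,017 − £2,880 = £14,137.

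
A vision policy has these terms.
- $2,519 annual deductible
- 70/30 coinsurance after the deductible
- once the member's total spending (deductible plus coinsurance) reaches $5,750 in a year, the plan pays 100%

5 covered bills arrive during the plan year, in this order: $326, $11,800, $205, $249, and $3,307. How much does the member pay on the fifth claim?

Claim 1 — $326: all of it applies to the deductible. Cost to member: $326. OOP to date $326.
Claim 2 — $11,800: $2,193 to deductible, leaving $9,607; 30% of $9,607 = $2,882.10. Cost to member: $5,075.10. OOP to date $5,401.10.
Claim 3 — $205: deductible met; 30% of $205 = $61.50. Member owes $61.50 (running OOP $5,462.60).
Claim 4 — $249: 30% coinsurance on $249 = $74.70. Cost to member: $74.70. OOP to date $5,537.30.
Claim 5 — $3,307: 30% coinsurance on $3,307 = $992.10. OOP would hit $6,529.40 > $5,750, so the cap limits the member to $5,750 − $5,537.30 = $212.70.

$212.70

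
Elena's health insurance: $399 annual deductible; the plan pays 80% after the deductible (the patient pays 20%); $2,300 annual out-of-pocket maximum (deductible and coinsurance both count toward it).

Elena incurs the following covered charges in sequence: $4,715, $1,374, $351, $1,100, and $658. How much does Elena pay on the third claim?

$70.20

Claim 1 ($4,715): $399 finishes the deductible; $4,316 goes to coinsurance; coinsurance $4,316 × 20% = $863.20. Cost to patient: $1,262.20. OOP to date $1,262.20.
Claim 2 ($1,374): deductible met; 20% of $1,374 = $274.80. Patient pays $274.80; OOP now $1,537.
Claim 3 ($351): deductible already satisfied, so patient's share is 20% × $351 = $70.20. Cost to patient: $70.20. OOP to date $1,607.20.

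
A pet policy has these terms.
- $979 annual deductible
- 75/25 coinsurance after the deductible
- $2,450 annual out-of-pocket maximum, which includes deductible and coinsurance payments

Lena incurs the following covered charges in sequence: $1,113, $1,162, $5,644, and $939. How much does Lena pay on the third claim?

$1,147

Bill 1, $1,113: deductible takes $979, $134 remains; owner's 25% is $33.50. Owner pays $1,012.50; OOP now $1,012.50.
Bill 2, $1,162: 25% coinsurance on $1,162 = $290.50. Cost to owner: $290.50. OOP to date $1,303.
Bill 3, $5,644: 25% coinsurance on $5,644 = $1,411. OOP would hit $2,714 > $2,450, so the cap limits the owner to $2,450 − $1,303 = $1,147.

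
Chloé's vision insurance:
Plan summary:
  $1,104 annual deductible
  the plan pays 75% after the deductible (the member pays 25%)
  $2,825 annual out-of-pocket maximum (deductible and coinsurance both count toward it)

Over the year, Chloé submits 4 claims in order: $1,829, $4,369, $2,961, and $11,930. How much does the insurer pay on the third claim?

Claim 1 ($1,829): $1,104 to deductible, leaving $725; member's 25% is $181.25. Member owes $1,285.25 (running OOP $1,285.25). Insurer: $1,829 − $1,285.25 = $543.75.
Claim 2 ($4,369): deductible already satisfied, so member's share is 25% × $4,369 = $1,092.25. Member owes $1,092.25 (running OOP $2,377.50). Plan pays $4,369 − $1,092.25 = $3,276.75.
Claim 3 ($2,961): deductible already satisfied, so member's share is 25% × $2,961 = $740.25. That would push OOP to $3,117.75, over the $2,825 cap, so member pays $2,825 − $2,377.50 = $447.50. Plan pays $2,961 − $447.50 = $2,513.50.

$2,513.50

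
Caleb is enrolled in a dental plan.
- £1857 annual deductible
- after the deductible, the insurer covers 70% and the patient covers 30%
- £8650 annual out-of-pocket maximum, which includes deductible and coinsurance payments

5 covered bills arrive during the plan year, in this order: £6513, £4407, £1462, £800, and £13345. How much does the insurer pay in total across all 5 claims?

£17877

Claim 1 — £6513: deductible takes £1857, £4656 remains; coinsurance £4656 × 30% = £1396.80. Patient pays £3253.80; OOP now £3253.80. Insurer: £6513 − £3253.80 = £3259.20.
Claim 2 — £4407: deductible met; 30% of £4407 = £1322.10. Patient pays £1322.10; OOP now £4575.90. Plan pays £4407 − £1322.10 = £3084.90.
Claim 3 — £1462: 30% coinsurance on £1462 = £438.60. Patient owes £438.60 (running OOP £5014.50). Insurer: £1462 − £438.60 = £1023.40.
Claim 4 — £800: 30% coinsurance on £800 = £240. Patient pays £240; OOP now £5254.50. Insurer: £800 − £240 = £560.
Claim 5 — £13345: 30% coinsurance on £13345 = £4003.50. OOP would hit £9258 > £8650, so the cap limits the patient to £8650 − £5254.50 = £3395.50. Insurer: £13345 − £3395.50 = £9949.50.
Insurer total: £3259.20 + £3084.90 + £1023.40 + £560 + £9949.50 = £17877.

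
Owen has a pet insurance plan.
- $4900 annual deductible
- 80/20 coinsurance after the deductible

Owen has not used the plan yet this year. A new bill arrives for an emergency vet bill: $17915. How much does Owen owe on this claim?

Deductible not yet touched, so the first $4900 of the bill goes to the deductible.
That leaves $17915 − $4900 = $13015 for coinsurance.
20% of $13015 = $2603 falls to the owner.
Owner responsibility: $4900 + $2603 = $7503.

$7503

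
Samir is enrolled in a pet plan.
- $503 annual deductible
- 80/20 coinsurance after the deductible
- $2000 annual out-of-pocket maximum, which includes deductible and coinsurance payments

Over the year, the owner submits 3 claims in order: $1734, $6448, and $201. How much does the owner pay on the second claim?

$1250.80

Claim 1 ($1734): $503 finishes the deductible; $1231 goes to coinsurance; coinsurance $1231 × 20% = $246.20. Owner pays $749.20; OOP now $749.20.
Claim 2 ($6448): 20% coinsurance on $6448 = $1289.60. Adding that to $749.20 gives $2038.80, past the $2000 cap; owner pays only $2000 − $749.20 = $1250.80.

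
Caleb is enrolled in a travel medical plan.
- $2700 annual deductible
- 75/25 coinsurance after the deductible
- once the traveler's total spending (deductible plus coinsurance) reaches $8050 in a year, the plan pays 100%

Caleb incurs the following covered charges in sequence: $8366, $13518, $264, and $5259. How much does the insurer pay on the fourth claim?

#1 ($8366): $2700 to deductible, leaving $5666; 25% of $5666 = $1416.50. Traveler pays $4116.50; OOP now $4116.50. Plan pays $8366 − $4116.50 = $4249.50.
#2 ($13518): deductible met; 25% of $13518 = $3379.50. Traveler owes $3379.50 (running OOP $7496). Insurer: $13518 − $3379.50 = $10138.50.
#3 ($264): 25% coinsurance on $264 = $66. Traveler pays $66; OOP now $7562. Plan pays $264 − $66 = $198.
#4 ($5259): deductible already satisfied, so traveler's share is 25% × $5259 = $1314.75. That would push OOP to $8876.75, over the $8050 cap, so traveler pays $8050 − $7562 = $488. Plan pays $5259 − $488 = $4771.

$4771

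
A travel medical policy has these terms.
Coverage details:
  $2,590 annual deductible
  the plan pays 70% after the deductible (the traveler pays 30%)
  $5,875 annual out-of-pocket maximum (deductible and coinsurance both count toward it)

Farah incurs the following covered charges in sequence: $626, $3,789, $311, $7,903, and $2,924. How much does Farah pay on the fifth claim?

$273.30

Claim 1 — $626: entire amount goes to the deductible. Cost to traveler: $626. OOP to date $626.
Claim 2 — $3,789: $1,964 finishes the deductible; $1,825 goes to coinsurance; coinsurance $1,825 × 30% = $547.50. Traveler pays $2,511.50; OOP now $3,137.50.
Claim 3 — $311: deductible met; 30% of $311 = $93.30. Cost to traveler: $93.30. OOP to date $3,230.80.
Claim 4 — $7,903: deductible met; 30% of $7,903 = $2,370.90. Cost to traveler: $2,370.90. OOP to date $5,601.70.
Claim 5 — $2,924: 30% coinsurance on $2,924 = $877.20. Adding that to $5,601.70 gives $6,478.90, past the $5,875 cap; traveler pays only $5,875 − $5,601.70 = $273.30.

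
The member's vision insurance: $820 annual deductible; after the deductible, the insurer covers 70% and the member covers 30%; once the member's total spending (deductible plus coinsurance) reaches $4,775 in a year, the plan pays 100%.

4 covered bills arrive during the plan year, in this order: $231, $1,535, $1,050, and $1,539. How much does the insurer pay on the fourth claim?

Claim 1 — $231: entire amount goes to the deductible. Member owes $231 (running OOP $231). Insurer: $231 − $231 = $0.
Claim 2 — $1,535: $589 to deductible, leaving $946; coinsurance $946 × 30% = $283.80. Member owes $872.80 (running OOP $1,103.80). Plan pays $1,535 − $872.80 = $662.20.
Claim 3 — $1,050: deductible met; 30% of $1,050 = $315. Cost to member: $315. OOP to date $1,418.80. Plan pays $1,050 − $315 = $735.
Claim 4 — $1,539: deductible met; 30% of $1,539 = $461.70. Member owes $461.70 (running OOP $1,880.50). Plan pays $1,539 − $461.70 = $1,077.30.

$1,077.30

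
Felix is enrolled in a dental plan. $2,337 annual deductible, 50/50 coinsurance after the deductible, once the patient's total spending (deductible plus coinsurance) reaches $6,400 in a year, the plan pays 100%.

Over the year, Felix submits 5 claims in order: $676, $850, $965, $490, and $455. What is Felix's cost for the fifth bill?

#1 ($676): fully absorbed by the deductible. Patient pays $676; OOP now $676.
#2 ($850): all of it applies to the deductible. Patient owes $850 (running OOP $1,526).
#3 ($965): $811 finishes the deductible; $154 goes to coinsurance; coinsurance $154 × 50% = $77. Cost to patient: $888. OOP to date $2,414.
#4 ($490): deductible already satisfied, so patient's share is 50% × $490 = $245. Patient pays $245; OOP now $2,659.
#5 ($455): deductible already satisfied, so patient's share is 50% × $455 = $227.50. Patient owes $227.50 (running OOP $2,886.50).

$227.50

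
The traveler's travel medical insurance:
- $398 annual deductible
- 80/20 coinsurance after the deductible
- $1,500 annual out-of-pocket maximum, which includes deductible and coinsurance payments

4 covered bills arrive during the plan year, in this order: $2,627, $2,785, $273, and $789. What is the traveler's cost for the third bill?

Claim 1 ($2,627): $398 to deductible, leaving $2,229; coinsurance $2,229 × 20% = $445.80. Cost to traveler: $843.80. OOP to date $843.80.
Claim 2 ($2,785): deductible met; 20% of $2,785 = $557. Traveler owes $557 (running OOP $1,400.80).
Claim 3 ($273): deductible already satisfied, so traveler's share is 20% × $273 = $54.60. Traveler owes $54.60 (running OOP $1,455.40).

$54.60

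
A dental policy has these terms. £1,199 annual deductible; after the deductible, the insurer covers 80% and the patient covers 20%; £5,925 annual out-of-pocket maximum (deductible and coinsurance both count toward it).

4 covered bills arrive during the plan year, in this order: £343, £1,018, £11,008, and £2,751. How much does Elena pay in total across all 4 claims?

£3,983.20

#1 (£343): all of it applies to the deductible. Patient pays £343; OOP now £343.
#2 (£1,018): £856 to deductible, leaving £162; coinsurance £162 × 20% = £32.40. Patient pays £888.40; OOP now £1,231.40.
#3 (£11,008): deductible met; 20% of £11,008 = £2,201.60. Cost to patient: £2,201.60. OOP to date £3,433.
#4 (£2,751): 20% coinsurance on £2,751 = £550.20. Patient owes £550.20 (running OOP £3,983.20).
Total paid by the patient: £343 + £888.40 + £2,201.60 + £550.20 = £3,983.20.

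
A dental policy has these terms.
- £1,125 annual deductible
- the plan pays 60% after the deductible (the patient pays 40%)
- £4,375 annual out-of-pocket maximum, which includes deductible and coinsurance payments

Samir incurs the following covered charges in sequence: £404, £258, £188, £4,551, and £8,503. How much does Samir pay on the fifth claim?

Claim 1 — £404: all of it applies to the deductible. Patient owes £404 (running OOP £404).
Claim 2 — £258: entire amount goes to the deductible. Cost to patient: £258. OOP to date £662.
Claim 3 — £188: all of it applies to the deductible. Patient pays £188; OOP now £850.
Claim 4 — £4,551: £275 finishes the deductible; £4,276 goes to coinsurance; coinsurance £4,276 × 40% = £1,710.40. Cost to patient: £1,985.40. OOP to date £2,835.40.
Claim 5 — £8,503: 40% coinsurance on £8,503 = £3,401.20. That would push OOP to £6,236.60, over the £4,375 cap, so patient pays £4,375 − £2,835.40 = £1,539.60.

£1,539.60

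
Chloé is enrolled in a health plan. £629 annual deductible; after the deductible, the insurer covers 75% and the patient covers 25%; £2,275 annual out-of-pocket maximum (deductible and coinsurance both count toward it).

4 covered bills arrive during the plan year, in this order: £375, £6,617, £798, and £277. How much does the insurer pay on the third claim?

Claim 1 — £375: fully absorbed by the deductible. Cost to patient: £375. OOP to date £375. Insurer: £375 − £375 = £0.
Claim 2 — £6,617: £254 finishes the deductible; £6,363 goes to coinsurance; coinsurance £6,363 × 25% = £1,590.75. Patient pays £1,844.75; OOP now £2,219.75. Plan pays £6,617 − £1,844.75 = £4,772.25.
Claim 3 — £798: deductible met; 25% of £798 = £199.50. Adding that to £2,219.75 gives £2,419.25, past the £2,275 cap; patient pays only £2,275 − £2,219.75 = £55.25. Insurer: £798 − £55.25 = £742.75.

£742.75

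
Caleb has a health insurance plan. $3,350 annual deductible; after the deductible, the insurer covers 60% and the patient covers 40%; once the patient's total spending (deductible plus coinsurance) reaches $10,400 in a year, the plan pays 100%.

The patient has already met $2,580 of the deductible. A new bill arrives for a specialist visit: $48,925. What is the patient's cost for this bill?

$7,820

Remaining deductible: $3,350 − $2,580 = $770.
After the $770 deductible portion, $48,925 − $770 = $48,155 is subject to coinsurance.
Coinsurance: $48,155 × 40% = $19,262.
Patient responsibility before any cap: $770 + $19,262 = $20,032.
Year-to-date out-of-pocket would reach $2,580 + $20,032 = $22,612, above the $10,400 maximum, so the patient pays only $10,400 − $2,580 = $7,820.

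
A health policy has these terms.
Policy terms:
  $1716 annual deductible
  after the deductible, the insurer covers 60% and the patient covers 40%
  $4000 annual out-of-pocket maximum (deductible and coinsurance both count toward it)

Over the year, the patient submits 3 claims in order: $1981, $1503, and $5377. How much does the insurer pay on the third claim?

$3800.20

Bill 1, $1981: $1716 to deductible, leaving $265; coinsurance $265 × 40% = $106. Patient pays $1822; OOP now $1822. Plan pays $1981 − $1822 = $159.
Bill 2, $1503: deductible met; 40% of $1503 = $601.20. Cost to patient: $601.20. OOP to date $2423.20. Plan pays $1503 − $601.20 = $901.80.
Bill 3, $5377: 40% coinsurance on $5377 = $2150.80. OOP would hit $4574 > $4000, so the cap limits the patient to $4000 − $2423.20 = $1576.80. Insurer: $5377 − $1576.80 = $3800.20.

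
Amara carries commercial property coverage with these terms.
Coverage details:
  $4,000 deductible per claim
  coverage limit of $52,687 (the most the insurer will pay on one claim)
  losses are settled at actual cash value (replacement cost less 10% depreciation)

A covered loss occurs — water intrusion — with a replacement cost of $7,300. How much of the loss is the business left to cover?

$4,730

Depreciate 10%: the covered value is $7,300 × 0.9 = $6,570.
After the deductible, $6,570 − $4,000 = $2,570 remains.
$2,570 is within the $52,687 limit, so the insurer pays $2,570.
Business's share is the uncovered remainder: $7,300 − $2,570 = $4,730.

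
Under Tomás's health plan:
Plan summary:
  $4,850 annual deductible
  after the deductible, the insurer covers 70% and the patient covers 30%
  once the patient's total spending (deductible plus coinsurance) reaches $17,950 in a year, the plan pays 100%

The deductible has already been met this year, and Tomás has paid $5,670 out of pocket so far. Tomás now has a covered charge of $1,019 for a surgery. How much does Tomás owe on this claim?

$305.70

The deductible is already satisfied, so the full bill goes to coinsurance.
Patient's 30% share of $1,019 is $305.70.
Year-to-date out-of-pocket becomes $5,670 + $305.70 = $5,975.70, still under the $17,950 maximum, so no cap applies.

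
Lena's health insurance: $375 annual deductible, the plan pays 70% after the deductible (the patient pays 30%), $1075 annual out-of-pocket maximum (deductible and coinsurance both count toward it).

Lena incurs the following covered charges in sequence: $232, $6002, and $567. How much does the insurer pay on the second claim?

Claim 1 ($232): fully absorbed by the deductible. Patient owes $232 (running OOP $232). Plan pays $232 − $232 = $0.
Claim 2 ($6002): $143 finishes the deductible; $5859 goes to coinsurance; coinsurance $5859 × 30% = $1757.70. Deductible plus coinsurance: $143 + $1757.70 = $1900.70. OOP would hit $2132.70 > $1075, so the cap limits the patient to $1075 − $232 = $843. Plan pays $6002 − $843 = $5159.

$5159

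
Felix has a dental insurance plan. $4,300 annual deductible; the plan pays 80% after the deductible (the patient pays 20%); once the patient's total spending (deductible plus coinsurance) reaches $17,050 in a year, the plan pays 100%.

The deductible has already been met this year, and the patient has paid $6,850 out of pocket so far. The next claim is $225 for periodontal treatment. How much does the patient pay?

The deductible is already satisfied, so the full bill goes to coinsurance.
Patient's 20% share of $225 is $45.
Cumulative spending $6,850 + $45 = $6,895 stays under the $17,050 maximum.

$45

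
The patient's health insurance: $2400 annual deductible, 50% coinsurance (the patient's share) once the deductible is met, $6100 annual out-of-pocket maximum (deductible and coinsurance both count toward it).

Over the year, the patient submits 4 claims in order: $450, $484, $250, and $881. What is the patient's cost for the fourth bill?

$881

Claim 1 — $450: fully absorbed by the deductible. Patient owes $450 (running OOP $450).
Claim 2 — $484: all of it applies to the deductible. Patient pays $484; OOP now $934.
Claim 3 — $250: all of it applies to the deductible. Patient pays $250; OOP now $1184.
Claim 4 — $881: all of it applies to the deductible. Patient pays $881; OOP now $2065.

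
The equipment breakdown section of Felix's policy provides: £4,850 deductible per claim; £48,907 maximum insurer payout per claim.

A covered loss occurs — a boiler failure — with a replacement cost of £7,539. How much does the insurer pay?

£2,689

After the deductible, £7,539 − £4,850 = £2,689 remains.
£2,689 ≤ £48,907, so the limit doesn't bind; insurer pays £2,689.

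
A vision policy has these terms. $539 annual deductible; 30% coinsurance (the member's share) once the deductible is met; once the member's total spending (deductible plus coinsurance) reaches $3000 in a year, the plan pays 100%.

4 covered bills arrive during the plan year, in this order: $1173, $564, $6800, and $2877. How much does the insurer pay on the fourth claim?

Claim 1 — $1173: $539 to deductible, leaving $634; member's 30% is $190.20. Cost to member: $729.20. OOP to date $729.20. Plan pays $1173 − $729.20 = $443.80.
Claim 2 — $564: deductible already satisfied, so member's share is 30% × $564 = $169.20. Member pays $169.20; OOP now $898.40. Insurer: $564 − $169.20 = $394.80.
Claim 3 — $6800: 30% coinsurance on $6800 = $2040. Cost to member: $2040. OOP to date $2938.40. Plan pays $6800 − $2040 = $4760.
Claim 4 — $2877: deductible already satisfied, so member's share is 30% × $2877 = $863.10. That would push OOP to $3801.50, over the $3000 cap, so member pays $3000 − $2938.40 = $61.60. Plan pays $2877 − $61.60 = $2815.40.

$2815.40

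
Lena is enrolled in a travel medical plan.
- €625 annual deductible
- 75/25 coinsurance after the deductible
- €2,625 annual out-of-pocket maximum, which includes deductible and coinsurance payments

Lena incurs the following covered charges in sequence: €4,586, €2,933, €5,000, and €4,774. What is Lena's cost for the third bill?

€276.50

Bill 1, €4,586: €625 finishes the deductible; €3,961 goes to coinsurance; traveler's 25% is €990.25. Traveler owes €1,615.25 (running OOP €1,615.25).
Bill 2, €2,933: deductible already satisfied, so traveler's share is 25% × €2,933 = €733.25. Traveler owes €733.25 (running OOP €2,348.50).
Bill 3, €5,000: deductible met; 25% of €5,000 = €1,250. Adding that to €2,348.50 gives €3,598.50, past the €2,625 cap; traveler pays only €2,625 − €2,348.50 = €276.50.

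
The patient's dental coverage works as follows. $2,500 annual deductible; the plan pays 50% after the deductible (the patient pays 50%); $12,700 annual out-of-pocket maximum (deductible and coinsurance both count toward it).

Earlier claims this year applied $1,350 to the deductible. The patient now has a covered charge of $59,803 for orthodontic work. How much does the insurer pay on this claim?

$48,453

Deductible still to meet: $2,500 − $1,350 = $1,150.
The remaining $58,653 (= $59,803 − $1,150) moves to coinsurance.
Patient's 50% share of $58,653 is $29,326.50.
Patient responsibility before any cap: $1,150 + $29,326.50 = $30,476.50.
Adding $30,476.50 to the $1,350 already spent would give $31,826.50, which exceeds the $12,700 cap; the patient pays just $12,700 − $1,350 = $11,350.
Insurer pays the balance: $59,803 − $11,350 = $48,453.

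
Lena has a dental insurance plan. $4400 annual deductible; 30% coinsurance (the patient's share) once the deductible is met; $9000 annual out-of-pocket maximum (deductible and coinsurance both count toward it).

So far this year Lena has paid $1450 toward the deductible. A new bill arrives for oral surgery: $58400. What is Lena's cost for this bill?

Deductible still to meet: $4400 − $1450 = $2950.
That leaves $58400 − $2950 = $55450 for coinsurance.
Patient's 30% share of $55450 is $16635.
That puts the patient's cost at $2950 + $16635 = $19585 before any cap.
That would bring total out-of-pocket to $21035, past the $9000 cap. The patient is capped at $9000 − $1450 = $7550 on this claim.

$7550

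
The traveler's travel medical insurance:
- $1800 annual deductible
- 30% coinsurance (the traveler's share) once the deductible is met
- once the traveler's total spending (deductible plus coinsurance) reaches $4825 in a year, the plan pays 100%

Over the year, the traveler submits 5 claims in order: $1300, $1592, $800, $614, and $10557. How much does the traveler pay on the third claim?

$240

Claim 1 — $1300: all of it applies to the deductible. Traveler pays $1300; OOP now $1300.
Claim 2 — $1592: deductible takes $500, $1092 remains; 30% of $1092 = $327.60. Traveler pays $827.60; OOP now $2127.60.
Claim 3 — $800: deductible met; 30% of $800 = $240. Traveler pays $240; OOP now $2367.60.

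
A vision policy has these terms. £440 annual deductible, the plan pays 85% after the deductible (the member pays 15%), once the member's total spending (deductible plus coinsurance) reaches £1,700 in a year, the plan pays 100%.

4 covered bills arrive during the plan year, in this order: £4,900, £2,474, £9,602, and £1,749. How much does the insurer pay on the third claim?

£9,382.10

Claim 1 — £4,900: deductible takes £440, £4,460 remains; 15% of £4,460 = £669. Member owes £1,109 (running OOP £1,109). Plan pays £4,900 − £1,109 = £3,791.
Claim 2 — £2,474: deductible already satisfied, so member's share is 15% × £2,474 = £371.10. Member owes £371.10 (running OOP £1,480.10). Plan pays £2,474 − £371.10 = £2,102.90.
Claim 3 — £9,602: deductible already satisfied, so member's share is 15% × £9,602 = £1,440.30. OOP would hit £2,920.40 > £1,700, so the cap limits the member to £1,700 − £1,480.10 = £219.90. Insurer: £9,602 − £219.90 = £9,382.10.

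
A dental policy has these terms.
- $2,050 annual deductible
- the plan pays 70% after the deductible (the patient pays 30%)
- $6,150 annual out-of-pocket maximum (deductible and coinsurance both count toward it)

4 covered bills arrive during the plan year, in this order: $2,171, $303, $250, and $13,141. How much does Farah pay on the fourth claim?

Claim 1 — $2,171: $2,050 to deductible, leaving $121; 30% of $121 = $36.30. Patient pays $2,086.30; OOP now $2,086.30.
Claim 2 — $303: deductible met; 30% of $303 = $90.90. Patient pays $90.90; OOP now $2,177.20.
Claim 3 — $250: deductible already satisfied, so patient's share is 30% × $250 = $75. Patient owes $75 (running OOP $2,252.20).
Claim 4 — $13,141: 30% coinsurance on $13,141 = $3,942.30. That would push OOP to $6,194.50, over the $6,150 cap, so patient pays $6,150 − $2,252.20 = $3,897.80.

$3,897.80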